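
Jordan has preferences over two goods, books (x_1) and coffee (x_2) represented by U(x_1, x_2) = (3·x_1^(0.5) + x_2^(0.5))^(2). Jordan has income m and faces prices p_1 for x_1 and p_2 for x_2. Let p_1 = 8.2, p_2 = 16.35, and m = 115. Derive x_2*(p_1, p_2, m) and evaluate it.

From the CES first-order condition, 3·(x_2/x_1)^(0.5) = p_1/p_2.
Hence x_2/x_1 = ((1/3)·p_1/p_2)^(1/(0.5)), i.e. raised to the 2 power.
With the ratio pinned down, the budget gives x_1* = m/(p_1 + p_2·(x_2/x_1)) and x_2* = (x_2/x_1)·x_1*.
Numerically x_2/x_1 = 0.027948, so x_1* = 115/(8.2 + 16.35·0.027948) = 13.2841 and x_2* = 0.027948·13.2841 = 0.3713.

x_2* = 0.3713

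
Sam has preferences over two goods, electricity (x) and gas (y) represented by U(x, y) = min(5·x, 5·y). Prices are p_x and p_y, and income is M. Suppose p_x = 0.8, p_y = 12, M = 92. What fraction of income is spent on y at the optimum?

share on y = 0.9375

Demand: x*(p_x,p_y,M) = 5·M/(5·p_x + 5·p_y), y* = 5·M/(5·p_x + 5·p_y).
Here 5·0.8 + 5·12 = 64, giving x* = 7.1875 and y* = 7.1875.
Expenditure on y: 12·7.1875 = 86.25; share = 0.9375.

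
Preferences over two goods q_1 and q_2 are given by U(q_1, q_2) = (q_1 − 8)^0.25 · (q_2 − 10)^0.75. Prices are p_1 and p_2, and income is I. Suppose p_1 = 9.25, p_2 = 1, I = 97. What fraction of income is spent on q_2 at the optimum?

share on q_2 = 0.2036

After buying the subsistence bundle (8, 10), a share 0.25 of the remaining income goes to q_1: q_1* = 8 + 0.25·(I − 8p_1 − 10p_2)/p_1.
Discretionary income = 97 − 8·9.25 − 10·1 = 13; q_1* = 8 + 0.25·13/9.25 = 8.3514; q_2* = 10 + 0.75·13/1 = 19.75.
Expenditure on q_2: 1·19.75 = 19.75; share = 0.2036.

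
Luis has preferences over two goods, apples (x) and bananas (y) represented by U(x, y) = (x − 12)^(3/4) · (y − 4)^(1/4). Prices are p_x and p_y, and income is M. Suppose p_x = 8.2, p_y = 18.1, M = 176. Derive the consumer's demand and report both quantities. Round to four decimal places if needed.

This is Cobb-Douglas in (x−12, y−4): tangency gives 0.75·p_y·(y−4) = 0.25·p_x·(x−12).
Substituting into the budget: x* = 12 + 0.75·(M − 12·p_x − 4·p_y)/p_x, and y* = 4 + 0.25·(…)/p_y.
Discretionary income = 176 − 12·8.2 − 4·18.1 = 5.2; x* = 12 + 0.75·5.2/8.2 = 12.4756; y* = 4 + 0.25·5.2/18.1 = 4.0718.

x* = 12.4756, y* = 4.0718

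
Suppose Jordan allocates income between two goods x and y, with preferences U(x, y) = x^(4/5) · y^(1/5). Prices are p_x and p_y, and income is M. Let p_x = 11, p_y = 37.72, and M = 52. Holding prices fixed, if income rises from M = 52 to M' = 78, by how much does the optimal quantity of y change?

MU_x/MU_y = (0.8·y)/(0.2·x); tangency sets this equal to p_x/p_y.
So 0.8·p_y·y = 0.2·p_x·x; combined with the budget, a share 0.8 of income goes to x.
Demand: x*(p_x,p_y,M) = 0.8·M/p_x and y* = 0.2·M/p_y.
At p_x=11, p_y=37.72, M=52: y* = 0.2·52/37.72 = 0.2757.
At M' = 78: y* = 0.4136. Change: 0.4136 − 0.2757 = 0.1379.

Δy* = 0.1379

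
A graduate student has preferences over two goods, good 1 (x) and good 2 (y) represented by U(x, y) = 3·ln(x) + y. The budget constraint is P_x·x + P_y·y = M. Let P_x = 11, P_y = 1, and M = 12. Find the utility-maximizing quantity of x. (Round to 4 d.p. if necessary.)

x* = 0.2727

MU_x = 3/x, MU_y = 1. Tangency: 3/x = P_x/P_y.
So x*(P_x,P_y) = 3·P_y/P_x, independent of income; and y* = (M − 3·P_y)/P_y.
At the given prices: x* = 3·1/11 = 0.2727.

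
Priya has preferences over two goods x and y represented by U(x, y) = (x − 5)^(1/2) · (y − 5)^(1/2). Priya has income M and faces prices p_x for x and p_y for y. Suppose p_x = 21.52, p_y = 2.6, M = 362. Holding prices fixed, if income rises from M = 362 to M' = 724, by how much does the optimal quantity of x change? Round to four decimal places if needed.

This is Cobb-Douglas in (x−5, y−5): tangency gives 0.5·p_y·(y−5) = 0.5·p_x·(x−5).
After buying the subsistence bundle (5, 5), a share 0.5 of the remaining income goes to x: x* = 5 + 0.5·(M − 5p_x − 5p_y)/p_x.
Discretionary income = 362 − 5·21.52 − 5·2.6 = 241.4; x* = 5 + 0.5·241.4/21.52 = 10.6087.
At M' = 724: x* = 19.0195. Change: 19.0195 − 10.6087 = 8.4108.

Δx* = 8.4108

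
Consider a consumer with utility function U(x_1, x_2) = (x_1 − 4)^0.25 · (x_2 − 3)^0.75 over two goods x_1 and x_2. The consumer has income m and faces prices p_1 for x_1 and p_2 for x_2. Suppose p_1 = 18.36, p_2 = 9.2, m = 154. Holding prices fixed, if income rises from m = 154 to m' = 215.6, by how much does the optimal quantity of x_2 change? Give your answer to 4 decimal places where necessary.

Δx_2* = 5.0217

Substituting into the budget: x_1* = 4 + 0.25·(m − 4·p_1 − 3·p_2)/p_1, and x_2* = 3 + 0.75·(…)/p_2.
Discretionary income = 154 − 4·18.36 − 3·9.2 = 52.96; x_2* = 3 + 0.75·52.96/9.2 = 7.3174.
At m' = 215.6: x_2* = 12.3391. Change: 12.3391 − 7.3174 = 5.0217.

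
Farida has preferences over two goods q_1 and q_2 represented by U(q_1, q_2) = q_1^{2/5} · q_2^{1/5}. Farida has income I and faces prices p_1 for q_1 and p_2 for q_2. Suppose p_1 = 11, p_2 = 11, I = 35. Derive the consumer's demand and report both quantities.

q_1* = 2.1212, q_2* = 1.0606

Tangency: MRS = 2·q_2/q_1 = p_1/p_2.
Rearranging, p_2·q_2 = (1/2)·p_1·q_1. Substituting into the budget gives p_1·q_1·(1 + (1/2)) = I.
Demand: q_1*(p_1,p_2,I) = 2/3·I/p_1 and q_2* = 1/3·I/p_2.
At p_1=11, p_2=11, I=35: q_1* = 2/3·35/11 = 2.1212, q_2* = 1.0606.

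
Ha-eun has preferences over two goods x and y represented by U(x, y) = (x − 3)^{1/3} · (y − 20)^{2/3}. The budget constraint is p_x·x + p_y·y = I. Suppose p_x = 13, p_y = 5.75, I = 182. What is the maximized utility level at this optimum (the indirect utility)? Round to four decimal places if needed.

V = 1.9632

MRS = (1/2)·(y−20)/(x−3). Tangency with p_x/p_y gives y−20 = 2·(p_x/p_y)·(x−3).
After buying the subsistence bundle (3, 20), a share 1/3 of the remaining income goes to x: x* = 3 + 1/3·(I − 3p_x − 20p_y)/p_x.
Discretionary income = 182 − 3·13 − 20·5.75 = 28; x* = 3 + 1/3·28/13 = 3.7179; y* = 20 + 2/3·28/5.75 = 23.2464.
Utility at the optimum: U(3.7179, 23.2464) = 1.9632.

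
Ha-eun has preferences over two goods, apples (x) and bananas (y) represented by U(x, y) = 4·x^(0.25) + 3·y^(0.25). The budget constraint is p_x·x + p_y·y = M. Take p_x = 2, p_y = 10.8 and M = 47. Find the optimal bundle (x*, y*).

Substitute y = (y/x)·x into the budget: x* = M/(p_x + p_y·(y/x)).
Numerically y/x = 0.071927, so x* = 47/(2 + 10.8·0.071927) = 16.9259 and y* = 0.071927·16.9259 = 1.2174.

x* = 16.9259, y* = 1.2174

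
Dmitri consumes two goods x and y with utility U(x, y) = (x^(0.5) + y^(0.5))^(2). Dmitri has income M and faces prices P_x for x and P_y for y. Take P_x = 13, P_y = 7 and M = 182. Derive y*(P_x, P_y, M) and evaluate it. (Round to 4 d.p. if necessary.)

Substitute y = (y/x)·x into the budget: x* = M/(P_x + P_y·(y/x)).
Numerically y/x = 3.44898, so x* = 182/(13 + 7·3.44898) = 4.9 and y* = 3.44898·4.9 = 16.9.

y* = 16.9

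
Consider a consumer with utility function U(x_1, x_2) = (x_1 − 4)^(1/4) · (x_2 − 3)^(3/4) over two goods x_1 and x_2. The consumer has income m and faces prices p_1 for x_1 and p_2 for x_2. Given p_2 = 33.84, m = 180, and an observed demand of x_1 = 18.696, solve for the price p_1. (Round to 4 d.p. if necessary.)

MRS = (1/3)·(x_2−3)/(x_1−4). Tangency with p_1/p_2 gives x_2−3 = 3·(p_1/p_2)·(x_1−4).
After buying the subsistence bundle (4, 3), a share 0.25 of the remaining income goes to x_1: x_1* = 4 + 0.25·(m − 4p_1 − 3p_2)/p_1.
Set x_1* = 18.696 in the demand function and solve for p_1: p_1 = 1.25.

p_1 = 1.25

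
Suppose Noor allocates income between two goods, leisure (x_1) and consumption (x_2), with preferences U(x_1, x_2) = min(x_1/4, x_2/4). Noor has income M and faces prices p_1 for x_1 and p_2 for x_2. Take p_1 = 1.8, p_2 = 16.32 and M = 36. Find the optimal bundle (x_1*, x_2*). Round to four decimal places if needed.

x_1* = 1.9868, x_2* = 1.9868

With perfect complements, no substitution: consume in ratio x_1:x_2 = 4:4.
Budget: p_1·x_1 + p_2·x_1 = M, so (4·p_1 + 4·p_2)·x_1 = 4·M.
Demand: x_1*(p_1,p_2,M) = 4·M/(4·p_1 + 4·p_2), x_2* = 4·M/(4·p_1 + 4·p_2).
Here 4·1.8 + 4·16.32 = 72.48, giving x_1* = 1.9868 and x_2* = 1.9868.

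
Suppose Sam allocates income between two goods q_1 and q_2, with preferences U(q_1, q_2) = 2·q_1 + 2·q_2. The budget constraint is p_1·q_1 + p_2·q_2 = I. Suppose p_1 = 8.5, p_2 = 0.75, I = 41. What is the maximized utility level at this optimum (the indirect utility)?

V = 109.3333

Perfect substitutes: compare marginal utility per dollar. 2/p_1 vs 2/p_2 → 0.2353 vs 2.6667.
q_2 gives more utility per dollar, so spend all income on q_2: q_2* = I/p_2, q_1* = 0.
Numerically: q_1* = 0, q_2* = 54.6667.
Utility at the optimum: U(0, 54.6667) = 109.3333.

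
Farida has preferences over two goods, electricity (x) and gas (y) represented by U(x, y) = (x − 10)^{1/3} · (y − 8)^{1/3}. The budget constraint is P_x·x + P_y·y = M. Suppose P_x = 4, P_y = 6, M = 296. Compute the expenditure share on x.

share on x = 0.4865

After buying the subsistence bundle (10, 8), a share 0.5 of the remaining income goes to x: x* = 10 + 0.5·(M − 10P_x − 8P_y)/P_x.
Discretionary income = 296 − 10·4 − 8·6 = 208; x* = 10 + 0.5·208/4 = 36; y* = 8 + 0.5·208/6 = 25.3333.
Expenditure on x: 4·36 = 144; share = 0.4865.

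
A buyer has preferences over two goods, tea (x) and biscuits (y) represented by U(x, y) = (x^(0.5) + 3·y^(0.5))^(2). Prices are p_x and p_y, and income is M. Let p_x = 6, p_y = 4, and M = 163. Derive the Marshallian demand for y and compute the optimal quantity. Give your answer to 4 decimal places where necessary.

Substitute y = (y/x)·x into the budget: x* = M/(p_x + p_y·(y/x)).
Numerically y/x = 20.25, so x* = 163/(6 + 4·20.25) = 1.8736 and y* = 20.25·1.8736 = 37.9397.

y* = 37.9397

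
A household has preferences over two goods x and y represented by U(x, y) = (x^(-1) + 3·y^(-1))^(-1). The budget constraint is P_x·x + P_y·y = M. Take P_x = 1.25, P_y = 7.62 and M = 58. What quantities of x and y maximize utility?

x* = 8.7938, y* = 6.169

From the CES first-order condition, (1/3)·(y/x)^(2) = P_x/P_y.
Solve for the ratio: y/x = [3·P_x/P_y]^(0.5).
With the ratio pinned down, the budget gives x* = M/(P_x + P_y·(y/x)) and y* = (y/x)·x*.
Numerically y/x = 0.701517, so x* = 58/(1.25 + 7.62·0.701517) = 8.7938 and y* = 0.701517·8.7938 = 6.169.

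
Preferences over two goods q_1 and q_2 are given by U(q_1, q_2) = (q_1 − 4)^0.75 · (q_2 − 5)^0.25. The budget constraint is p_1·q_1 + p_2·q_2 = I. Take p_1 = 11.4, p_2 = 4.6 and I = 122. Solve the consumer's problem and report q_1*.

q_1* = 7.5132

This is Cobb-Douglas in (q_1−4, q_2−5): tangency gives 0.75·p_2·(q_2−5) = 0.25·p_1·(q_1−4).
Substituting into the budget: q_1* = 4 + 0.75·(I − 4·p_1 − 5·p_2)/p_1, and q_2* = 5 + 0.25·(…)/p_2.
Discretionary income = 122 − 4·11.4 − 5·4.6 = 53.4; q_1* = 4 + 0.75·53.4/11.4 = 7.5132.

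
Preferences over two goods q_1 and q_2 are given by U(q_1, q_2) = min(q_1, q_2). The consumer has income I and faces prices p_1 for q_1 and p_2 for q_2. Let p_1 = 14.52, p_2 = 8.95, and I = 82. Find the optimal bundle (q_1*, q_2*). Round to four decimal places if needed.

Leontief preferences: the optimum is at the kink where q_1/1 = q_2/1, i.e. q_2 = q_1.
Budget: p_1·q_1 + p_2·q_1 = I, so (p_1 + p_2)·q_1 = I.
Demand: q_1*(p_1,p_2,I) = I/(p_1 + p_2), q_2* = I/(p_1 + p_2).
Here 14.52 + 8.95 = 23.47, giving q_1* = 3.4938 and q_2* = 3.4938.

q_1* = 3.4938, q_2* = 3.4938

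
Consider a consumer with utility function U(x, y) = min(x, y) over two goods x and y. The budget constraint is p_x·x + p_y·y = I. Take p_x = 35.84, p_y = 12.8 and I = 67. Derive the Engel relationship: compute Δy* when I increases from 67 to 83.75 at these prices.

With perfect complements, no substitution: consume in ratio x:y = 1:1.
Budget: p_x·x + p_y·x = I, so (p_x + p_y)·x = I.
Demand: x*(p_x,p_y,I) = I/(p_x + p_y), y* = I/(p_x + p_y).
Here 35.84 + 12.8 = 48.64, giving y* = 1.3775.
At I' = 83.75: y* = 1.7218. Change: 1.7218 − 1.3775 = 0.3444.

Δy* = 0.3444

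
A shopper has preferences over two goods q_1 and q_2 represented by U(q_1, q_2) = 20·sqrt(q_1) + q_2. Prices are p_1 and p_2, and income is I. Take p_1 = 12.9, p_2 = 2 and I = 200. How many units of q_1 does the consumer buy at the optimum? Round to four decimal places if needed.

Utility is quasi-linear in q_2; the FOC for q_1 is 10/√q_1 = p_1/p_2.
Thus q_1* = (10·p_2/p_1)² — independent of I — with the rest of income spent on q_2.
Plugging in: q_1* = (10·2/12.9)² = 2.4037.

q_1* = 2.4037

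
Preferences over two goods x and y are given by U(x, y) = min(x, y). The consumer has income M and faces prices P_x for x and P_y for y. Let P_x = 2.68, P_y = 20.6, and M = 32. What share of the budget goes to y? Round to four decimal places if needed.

share on y = 0.8849

Leontief preferences: the optimum is at the kink where x/1 = y/1, i.e. y = x.
Budget: P_x·x + P_y·x = M, so (P_x + P_y)·x = M.
Demand: x*(P_x,P_y,M) = M/(P_x + P_y), y* = M/(P_x + P_y).
Here 2.68 + 20.6 = 23.28, giving x* = 1.3746 and y* = 1.3746.
Expenditure on y: 20.6·1.3746 = 28.3162; share = 0.8849.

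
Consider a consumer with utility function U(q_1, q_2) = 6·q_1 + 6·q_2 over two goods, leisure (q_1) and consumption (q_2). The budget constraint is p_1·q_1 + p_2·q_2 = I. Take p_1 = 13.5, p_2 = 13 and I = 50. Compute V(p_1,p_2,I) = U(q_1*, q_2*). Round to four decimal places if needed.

V = 23.0769

q_2 gives more utility per dollar, so spend all income on q_2: q_2* = I/p_2, q_1* = 0.
Numerically: q_1* = 0, q_2* = 3.8462.
Utility at the optimum: U(0, 3.8462) = 23.0769.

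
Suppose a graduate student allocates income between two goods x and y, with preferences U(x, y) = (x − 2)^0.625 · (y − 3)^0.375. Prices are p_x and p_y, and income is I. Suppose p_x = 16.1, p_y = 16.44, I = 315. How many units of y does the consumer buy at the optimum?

y* = 8.3257

Let x' = x−2, y' = y−3. MRS = (5/3)·y'/x' = p_x/p_y.
After buying the subsistence bundle (2, 3), a share 0.625 of the remaining income goes to x: x* = 2 + 0.625·(I − 2p_x − 3p_y)/p_x.
Discretionary income = 315 − 2·16.1 − 3·16.44 = 233.48; y* = 3 + 0.375·233.48/16.44 = 8.3257.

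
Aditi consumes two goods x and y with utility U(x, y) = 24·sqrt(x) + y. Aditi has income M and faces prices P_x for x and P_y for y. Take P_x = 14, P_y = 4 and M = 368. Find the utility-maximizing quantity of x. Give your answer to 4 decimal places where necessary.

x* = 11.7551

Set MRS = P_x/P_y: 12·x^(−1/2) = P_x/P_y.
Thus x* = (12·P_y/P_x)² — independent of M — with the rest of income spent on y.
Plugging in: x* = (12·4/14)² = 11.7551.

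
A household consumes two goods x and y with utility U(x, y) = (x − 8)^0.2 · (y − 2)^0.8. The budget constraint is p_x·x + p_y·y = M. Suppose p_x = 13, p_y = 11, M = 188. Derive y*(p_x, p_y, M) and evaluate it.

MRS = (1/4)·(y−2)/(x−8). Tangency with p_x/p_y gives y−2 = 4·(p_x/p_y)·(x−8).
After buying the subsistence bundle (8, 2), a share 0.2 of the remaining income goes to x: x* = 8 + 0.2·(M − 8p_x − 2p_y)/p_x.
Discretionary income = 188 − 8·13 − 2·11 = 62; y* = 2 + 0.8·62/11 = 6.5091.

y* = 6.5091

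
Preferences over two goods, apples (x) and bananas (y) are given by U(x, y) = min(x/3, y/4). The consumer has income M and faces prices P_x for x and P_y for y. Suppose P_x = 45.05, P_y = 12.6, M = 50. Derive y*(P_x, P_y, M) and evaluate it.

Leontief preferences: the optimum is at the kink where x/3 = y/4, i.e. y = (4/3)·x.
Budget: P_x·x + P_y·(4/3)·x = M, so (3·P_x + 4·P_y)·x = 3·M.
Demand: x*(P_x,P_y,M) = 3·M/(3·P_x + 4·P_y), y* = 4·M/(3·P_x + 4·P_y).
Here 3·45.05 + 4·12.6 = 185.55, giving y* = 1.0779.

y* = 1.0779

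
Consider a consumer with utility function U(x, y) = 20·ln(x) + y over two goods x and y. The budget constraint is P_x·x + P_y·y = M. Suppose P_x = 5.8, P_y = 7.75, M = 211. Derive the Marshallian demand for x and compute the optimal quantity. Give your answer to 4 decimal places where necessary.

Set MRS = P_x/P_y: (20/x)/1 = P_x/P_y.
So x*(P_x,P_y) = 20·P_y/P_x, independent of income; and y* = (M − 20·P_y)/P_y.
At the given prices: x* = 20·7.75/5.8 = 26.7241.

x* = 26.7241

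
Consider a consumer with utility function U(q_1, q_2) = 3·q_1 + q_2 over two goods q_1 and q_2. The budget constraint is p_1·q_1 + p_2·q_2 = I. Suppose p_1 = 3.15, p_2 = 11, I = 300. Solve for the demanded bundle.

q_1* = 95.2381, q_2* = 0

Perfect substitutes: compare marginal utility per dollar. 3/p_1 vs 1/p_2 → 0.9524 vs 0.0909.
q_1 gives more utility per dollar, so spend all income on q_1: q_1* = I/p_1, q_2* = 0.
Numerically: q_1* = 95.2381, q_2* = 0.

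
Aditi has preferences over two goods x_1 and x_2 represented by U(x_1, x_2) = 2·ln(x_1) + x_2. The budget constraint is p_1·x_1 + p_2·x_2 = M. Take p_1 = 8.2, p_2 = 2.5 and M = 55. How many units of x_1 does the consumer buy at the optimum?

Set MRS = p_1/p_2: (2/x_1)/1 = p_1/p_2.
So x_1*(p_1,p_2) = 2·p_2/p_1, independent of income; and x_2* = (M − 2·p_2)/p_2.
At the given prices: x_1* = 2·2.5/8.2 = 0.6098.

x_1* = 0.6098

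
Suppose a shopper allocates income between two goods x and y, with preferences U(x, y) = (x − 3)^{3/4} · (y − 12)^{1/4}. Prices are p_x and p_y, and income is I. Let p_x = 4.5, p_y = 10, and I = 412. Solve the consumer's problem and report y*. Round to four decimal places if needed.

y* = 18.9625

Let x' = x−3, y' = y−12. MRS = 3·y'/x' = p_x/p_y.
Substituting into the budget: x* = 3 + 0.75·(I − 3·p_x − 12·p_y)/p_x, and y* = 12 + 0.25·(…)/p_y.
Discretionary income = 412 − 3·4.5 − 12·10 = 278.5; y* = 12 + 0.25·278.5/10 = 18.9625.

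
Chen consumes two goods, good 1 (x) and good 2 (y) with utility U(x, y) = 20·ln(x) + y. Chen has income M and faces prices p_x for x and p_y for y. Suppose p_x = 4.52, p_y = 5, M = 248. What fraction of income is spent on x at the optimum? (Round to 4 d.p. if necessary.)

share on x = 0.4032

Set MRS = p_x/p_y: (20/x)/1 = p_x/p_y.
So x*(p_x,p_y) = 20·p_y/p_x, independent of income; and y* = (M − 20·p_y)/p_y.
At the given prices: x* = 20·5/4.52 = 22.1239, and y* = 29.6.
Expenditure on x: 4.52·22.1239 = 100; share = 0.4032.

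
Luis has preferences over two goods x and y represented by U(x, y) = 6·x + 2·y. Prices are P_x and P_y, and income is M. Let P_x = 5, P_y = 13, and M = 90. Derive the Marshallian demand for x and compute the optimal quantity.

x gives more utility per dollar, so spend all income on x: x* = M/P_x, y* = 0.
Numerically: x* = 18, y* = 0.

x* = 18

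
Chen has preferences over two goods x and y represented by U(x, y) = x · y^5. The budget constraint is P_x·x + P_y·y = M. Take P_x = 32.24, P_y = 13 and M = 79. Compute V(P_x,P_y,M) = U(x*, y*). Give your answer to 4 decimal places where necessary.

V = 1360.1703

Tangency: MRS = (1/5)·y/x = P_x/P_y.
So P_y·y = 5·P_x·x; combined with the budget, a share 1/6 of income goes to x.
Demand: x*(P_x,P_y,M) = 1/6·M/P_x and y* = 5/6·M/P_y.
At P_x=32.24, P_y=13, M=79: x* = 1/6·79/32.24 = 0.4084, y* = 5.0641.
Utility at the optimum: U(0.4084, 5.0641) = 1360.1703.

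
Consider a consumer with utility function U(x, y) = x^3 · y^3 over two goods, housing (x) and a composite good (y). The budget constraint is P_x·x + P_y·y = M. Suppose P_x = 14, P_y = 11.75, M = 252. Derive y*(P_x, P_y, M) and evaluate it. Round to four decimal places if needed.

y* = 10.7234

MU_x/MU_y = (3·y)/(3·x); tangency sets this equal to P_x/P_y.
So 3·P_y·y = 3·P_x·x; combined with the budget, a share 0.5 of income goes to x.
Demand: x*(P_x,P_y,M) = 0.5·M/P_x and y* = 0.5·M/P_y.
At P_x=14, P_y=11.75, M=252: y* = 0.5·252/11.75 = 10.7234.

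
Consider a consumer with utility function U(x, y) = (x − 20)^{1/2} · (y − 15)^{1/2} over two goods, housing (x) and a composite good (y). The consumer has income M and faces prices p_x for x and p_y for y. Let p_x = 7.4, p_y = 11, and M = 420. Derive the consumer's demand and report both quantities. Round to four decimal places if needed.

x* = 27.2297, y* = 19.8636

Substituting into the budget: x* = 20 + 0.5·(M − 20·p_x − 15·p_y)/p_x, and y* = 15 + 0.5·(…)/p_y.
Discretionary income = 420 − 20·7.4 − 15·11 = 107; x* = 20 + 0.5·107/7.4 = 27.2297; y* = 15 + 0.5·107/11 = 19.8636.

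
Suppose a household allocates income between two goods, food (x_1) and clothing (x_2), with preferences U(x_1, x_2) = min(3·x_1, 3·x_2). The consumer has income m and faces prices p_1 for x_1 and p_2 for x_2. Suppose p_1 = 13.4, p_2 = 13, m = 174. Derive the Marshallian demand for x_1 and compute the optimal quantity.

Demand: x_1*(p_1,p_2,m) = 3·m/(3·p_1 + 3·p_2), x_2* = 3·m/(3·p_1 + 3·p_2).
Here 3·13.4 + 3·13 = 79.2, giving x_1* = 6.5909.

x_1* = 6.5909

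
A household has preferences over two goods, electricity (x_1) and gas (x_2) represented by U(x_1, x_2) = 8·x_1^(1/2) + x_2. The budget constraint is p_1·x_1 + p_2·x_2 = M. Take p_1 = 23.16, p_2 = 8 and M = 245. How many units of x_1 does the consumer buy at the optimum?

MU_x_1 = 4/√x_1, MU_x_2 = 1. Tangency: 4/√x_1 = p_1/p_2.
Solve: √x_1 = 4·p_2/p_1, so x_1*(p_1,p_2) = (4·p_2/p_1)², and x_2* = (M − p_1·x_1*)/p_2.
Plugging in: x_1* = (4·8/23.16)² = 1.9091.

x_1* = 1.9091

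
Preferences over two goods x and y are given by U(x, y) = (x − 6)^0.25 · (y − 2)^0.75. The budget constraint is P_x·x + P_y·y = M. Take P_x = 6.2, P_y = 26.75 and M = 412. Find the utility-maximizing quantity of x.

This is Cobb-Douglas in (x−6, y−2): tangency gives 0.25·P_y·(y−2) = 0.75·P_x·(x−6).
Substituting into the budget: x* = 6 + 0.25·(M − 6·P_x − 2·P_y)/P_x, and y* = 2 + 0.75·(…)/P_y.
Discretionary income = 412 − 6·6.2 − 2·26.75 = 321.3; x* = 6 + 0.25·321.3/6.2 = 18.9556.

x* = 18.9556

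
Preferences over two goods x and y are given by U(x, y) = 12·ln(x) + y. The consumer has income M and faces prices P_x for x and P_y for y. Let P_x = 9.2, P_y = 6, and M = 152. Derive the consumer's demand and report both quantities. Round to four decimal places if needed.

x* = 7.8261, y* = 13.3333

Set MRS = P_x/P_y: (12/x)/1 = P_x/P_y.
So x*(P_x,P_y) = 12·P_y/P_x, independent of income; and y* = (M − 12·P_y)/P_y.
At the given prices: x* = 12·6/9.2 = 7.8261, and y* = 13.3333.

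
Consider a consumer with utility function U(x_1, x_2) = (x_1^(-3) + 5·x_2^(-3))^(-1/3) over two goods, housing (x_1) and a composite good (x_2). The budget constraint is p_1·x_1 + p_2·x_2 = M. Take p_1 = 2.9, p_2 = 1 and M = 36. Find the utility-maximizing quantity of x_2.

MU_x_1 ∝ x_1^(-4), MU_x_2 ∝ 5·x_2^(-4), so MRS = (1/5)·(x_2/x_1)^(4) = p_1/p_2.
Hence x_2/x_1 = (5·p_1/p_2)^(1/(4)), i.e. raised to the 0.25 power.
With the ratio pinned down, the budget gives x_1* = M/(p_1 + p_2·(x_2/x_1)) and x_2* = (x_2/x_1)·x_1*.
Numerically x_2/x_1 = 1.951381, so x_1* = 36/(2.9 + 1·1.951381) = 7.4206 and x_2* = 1.951381·7.4206 = 14.4804.

x_2* = 14.4804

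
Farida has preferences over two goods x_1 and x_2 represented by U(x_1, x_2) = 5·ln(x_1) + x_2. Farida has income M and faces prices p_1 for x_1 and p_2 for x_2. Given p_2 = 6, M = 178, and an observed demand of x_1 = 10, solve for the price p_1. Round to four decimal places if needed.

p_1 = 3

MU_x_1 = 5/x_1, MU_x_2 = 1. Tangency: 5/x_1 = p_1/p_2.
So x_1*(p_1,p_2) = 5·p_2/p_1, independent of income; and x_2* = (M − 5·p_2)/p_2.
Set x_1* = 10 in the demand function and solve for p_1: p_1 = 3.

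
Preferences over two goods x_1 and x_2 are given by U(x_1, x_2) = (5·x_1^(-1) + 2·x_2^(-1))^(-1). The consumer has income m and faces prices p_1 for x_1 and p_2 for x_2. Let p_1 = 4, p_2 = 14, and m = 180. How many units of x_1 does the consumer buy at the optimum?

MU_x_1 ∝ 5·x_1^(-2), MU_x_2 ∝ 2·x_2^(-2), so MRS = (5/2)·(x_2/x_1)^(2) = p_1/p_2.
Hence x_2/x_1 = ((2/5)·p_1/p_2)^(1/(2)), i.e. raised to the 0.5 power.
With the ratio pinned down, the budget gives x_1* = m/(p_1 + p_2·(x_2/x_1)) and x_2* = (x_2/x_1)·x_1*.
Numerically x_2/x_1 = 0.338062, so x_1* = 180/(4 + 14·0.338062) = 20.6118.

x_1* = 20.6118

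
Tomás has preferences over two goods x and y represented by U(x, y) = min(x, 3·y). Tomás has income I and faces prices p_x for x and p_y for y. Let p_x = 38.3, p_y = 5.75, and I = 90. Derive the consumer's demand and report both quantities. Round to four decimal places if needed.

With perfect complements, no substitution: consume in ratio x:y = 3:1.
Budget: p_x·x + p_y·(1/3)·x = I, so (3·p_x + p_y)·x = 3·I.
Demand: x*(p_x,p_y,I) = 3·I/(3·p_x + p_y), y* = I/(3·p_x + p_y).
Here 3·38.3 + 5.75 = 120.65, giving x* = 2.2379 and y* = 0.746.

x* = 2.2379, y* = 0.746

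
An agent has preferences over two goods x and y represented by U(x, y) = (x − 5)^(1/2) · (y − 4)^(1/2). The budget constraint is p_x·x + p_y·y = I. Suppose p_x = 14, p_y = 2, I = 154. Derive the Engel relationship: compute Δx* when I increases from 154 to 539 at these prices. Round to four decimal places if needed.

Δx* = 13.75

This is Cobb-Douglas in (x−5, y−4): tangency gives 0.5·p_y·(y−4) = 0.5·p_x·(x−5).
After buying the subsistence bundle (5, 4), a share 0.5 of the remaining income goes to x: x* = 5 + 0.5·(I − 5p_x − 4p_y)/p_x.
Discretionary income = 154 − 5·14 − 4·2 = 76; x* = 5 + 0.5·76/14 = 7.7143.
At I' = 539: x* = 21.4643. Change: 21.4643 − 7.7143 = 13.75.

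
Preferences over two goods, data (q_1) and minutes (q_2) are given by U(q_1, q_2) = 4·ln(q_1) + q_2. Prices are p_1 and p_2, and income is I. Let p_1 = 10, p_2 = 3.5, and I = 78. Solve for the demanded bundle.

q_1* = 1.4, q_2* = 18.2857

So q_1*(p_1,p_2) = 4·p_2/p_1, independent of income; and q_2* = (I − 4·p_2)/p_2.
At the given prices: q_1* = 4·3.5/10 = 1.4, and q_2* = 18.2857.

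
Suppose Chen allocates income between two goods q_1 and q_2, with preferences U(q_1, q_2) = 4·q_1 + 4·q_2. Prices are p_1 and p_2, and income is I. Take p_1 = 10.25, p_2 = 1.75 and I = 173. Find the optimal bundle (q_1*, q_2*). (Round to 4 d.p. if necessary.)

Linear utility — the consumer picks whichever good has higher MU/price: 4/10.25 = 0.3902 vs 4/1.75 = 2.2857.
q_2 gives more utility per dollar, so spend all income on q_2: q_2* = I/p_2, q_1* = 0.
Numerically: q_1* = 0, q_2* = 98.8571.

q_1* = 0, q_2* = 98.8571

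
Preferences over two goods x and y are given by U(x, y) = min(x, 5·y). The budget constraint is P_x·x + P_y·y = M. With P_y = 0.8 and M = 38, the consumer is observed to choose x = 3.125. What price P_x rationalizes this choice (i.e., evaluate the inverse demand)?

Leontief preferences: the optimum is at the kink where x/5 = y/1, i.e. y = (1/5)·x.
Budget: P_x·x + P_y·(1/5)·x = M, so (5·P_x + P_y)·x = 5·M.
Demand: x*(P_x,P_y,M) = 5·M/(5·P_x + P_y), y* = M/(5·P_x + P_y).
Set x* = 3.125 in the demand function and solve for P_x: P_x = 12.

P_x = 12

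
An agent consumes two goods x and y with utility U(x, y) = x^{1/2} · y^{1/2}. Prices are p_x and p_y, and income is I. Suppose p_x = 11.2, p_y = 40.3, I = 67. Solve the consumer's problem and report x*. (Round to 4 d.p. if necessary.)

x* = 2.9911

Tangency: MRS = y/x = p_x/p_y.
So 0.5·p_y·y = 0.5·p_x·x; combined with the budget, a share 0.5 of income goes to x.
Demand: x*(p_x,p_y,I) = 0.5·I/p_x and y* = 0.5·I/p_y.
At p_x=11.2, p_y=40.3, I=67: x* = 0.5·67/11.2 = 2.9911.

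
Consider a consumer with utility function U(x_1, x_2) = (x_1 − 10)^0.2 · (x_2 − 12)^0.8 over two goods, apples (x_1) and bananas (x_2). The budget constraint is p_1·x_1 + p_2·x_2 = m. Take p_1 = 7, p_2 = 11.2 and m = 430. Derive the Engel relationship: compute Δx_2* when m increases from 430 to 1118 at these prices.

This is Cobb-Douglas in (x_1−10, x_2−12): tangency gives 0.2·p_2·(x_2−12) = 0.8·p_1·(x_1−10).
After buying the subsistence bundle (10, 12), a share 0.2 of the remaining income goes to x_1: x_1* = 10 + 0.2·(m − 10p_1 − 12p_2)/p_1.
Discretionary income = 430 − 10·7 − 12·11.2 = 225.6; x_2* = 12 + 0.8·225.6/11.2 = 28.1143.
At m' = 1118: x_2* = 77.2571. Change: 77.2571 − 28.1143 = 49.1429.

Δx_2* = 49.1429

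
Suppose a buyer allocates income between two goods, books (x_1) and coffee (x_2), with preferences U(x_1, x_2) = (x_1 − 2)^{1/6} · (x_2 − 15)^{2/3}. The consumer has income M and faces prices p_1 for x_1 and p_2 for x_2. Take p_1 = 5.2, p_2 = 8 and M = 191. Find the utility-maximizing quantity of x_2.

x_2* = 21.06

Substituting into the budget: x_1* = 2 + 0.2·(M − 2·p_1 − 15·p_2)/p_1, and x_2* = 15 + 0.8·(…)/p_2.
Discretionary income = 191 − 2·5.2 − 15·8 = 60.6; x_2* = 15 + 0.8·60.6/8 = 21.06.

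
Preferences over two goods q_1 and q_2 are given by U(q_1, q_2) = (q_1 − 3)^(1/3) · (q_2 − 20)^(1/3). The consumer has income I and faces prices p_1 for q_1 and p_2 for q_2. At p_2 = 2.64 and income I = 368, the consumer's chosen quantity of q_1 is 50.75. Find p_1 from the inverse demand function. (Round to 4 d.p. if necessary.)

Let q_1' = q_1−3, q_2' = q_2−20. MRS = q_2'/q_1' = p_1/p_2.
Substituting into the budget: q_1* = 3 + 0.5·(I − 3·p_1 − 20·p_2)/p_1, and q_2* = 20 + 0.5·(…)/p_2.
Set q_1* = 50.75 in the demand function and solve for p_1: p_1 = 3.2.

p_1 = 3.2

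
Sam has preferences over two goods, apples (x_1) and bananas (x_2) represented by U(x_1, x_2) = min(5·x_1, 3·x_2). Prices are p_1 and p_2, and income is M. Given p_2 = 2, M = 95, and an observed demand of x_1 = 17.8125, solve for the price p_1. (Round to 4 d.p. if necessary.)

Leontief preferences: the optimum is at the kink where x_1/3 = x_2/5, i.e. x_2 = (5/3)·x_1.
Budget: p_1·x_1 + p_2·(5/3)·x_1 = M, so (3·p_1 + 5·p_2)·x_1 = 3·M.
Demand: x_1*(p_1,p_2,M) = 3·M/(3·p_1 + 5·p_2), x_2* = 5·M/(3·p_1 + 5·p_2).
Set x_1* = 17.8125 in the demand function and solve for p_1: p_1 = 2.

p_1 = 2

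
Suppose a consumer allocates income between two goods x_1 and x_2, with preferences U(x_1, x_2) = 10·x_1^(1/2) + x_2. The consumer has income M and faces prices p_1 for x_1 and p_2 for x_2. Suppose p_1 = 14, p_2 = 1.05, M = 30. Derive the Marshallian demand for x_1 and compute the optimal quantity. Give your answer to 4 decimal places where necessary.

MU_x_1 = 5/√x_1, MU_x_2 = 1. Tangency: 5/√x_1 = p_1/p_2.
Thus x_1* = (5·p_2/p_1)² — independent of M — with the rest of income spent on x_2.
Plugging in: x_1* = (5·1.05/14)² = 0.1406.

x_1* = 0.1406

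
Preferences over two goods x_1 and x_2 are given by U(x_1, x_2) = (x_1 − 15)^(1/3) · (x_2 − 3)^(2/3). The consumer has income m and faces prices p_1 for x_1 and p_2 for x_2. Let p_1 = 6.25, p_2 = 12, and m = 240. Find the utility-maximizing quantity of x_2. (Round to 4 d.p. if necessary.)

x_2* = 9.125

MRS = (1/2)·(x_2−3)/(x_1−15). Tangency with p_1/p_2 gives x_2−3 = 2·(p_1/p_2)·(x_1−15).
Substituting into the budget: x_1* = 15 + 1/3·(m − 15·p_1 − 3·p_2)/p_1, and x_2* = 3 + 2/3·(…)/p_2.
Discretionary income = 240 − 15·6.25 − 3·12 = 110.25; x_2* = 3 + 2/3·110.25/12 = 9.125.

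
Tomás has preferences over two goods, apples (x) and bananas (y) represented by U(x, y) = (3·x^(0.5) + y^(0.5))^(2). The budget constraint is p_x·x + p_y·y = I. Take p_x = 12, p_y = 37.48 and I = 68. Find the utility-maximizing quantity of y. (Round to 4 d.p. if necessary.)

y* = 0.0623

MU_x ∝ 3·x^(-0.5), MU_y ∝ y^(-0.5), so MRS = 3·(y/x)^(0.5) = p_x/p_y.
Hence y/x = ((1/3)·p_x/p_y)^(1/(0.5)), i.e. raised to the 2 power.
With the ratio pinned down, the budget gives x* = I/(p_x + p_y·(y/x)) and y* = (y/x)·x*.
Numerically y/x = 0.01139, so x* = 68/(12 + 37.48·0.01139) = 5.472 and y* = 0.01139·5.472 = 0.0623.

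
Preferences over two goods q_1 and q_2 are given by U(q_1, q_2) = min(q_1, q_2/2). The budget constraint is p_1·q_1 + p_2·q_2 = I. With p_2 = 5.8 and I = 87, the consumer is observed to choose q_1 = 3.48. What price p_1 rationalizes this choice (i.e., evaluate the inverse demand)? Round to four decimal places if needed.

p_1 = 13.4

Leontief preferences: the optimum is at the kink where q_1/1 = q_2/2, i.e. q_2 = 2·q_1.
Budget: p_1·q_1 + p_2·2·q_1 = I, so (p_1 + 2·p_2)·q_1 = I.
Demand: q_1*(p_1,p_2,I) = I/(p_1 + 2·p_2), q_2* = 2·I/(p_1 + 2·p_2).
Set q_1* = 3.48 in the demand function and solve for p_1: p_1 = 13.4.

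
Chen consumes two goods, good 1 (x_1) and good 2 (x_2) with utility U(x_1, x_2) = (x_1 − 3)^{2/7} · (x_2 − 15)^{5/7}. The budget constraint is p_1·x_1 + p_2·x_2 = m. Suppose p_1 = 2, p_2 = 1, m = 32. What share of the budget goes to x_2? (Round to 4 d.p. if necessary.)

After buying the subsistence bundle (3, 15), a share 2/7 of the remaining income goes to x_1: x_1* = 3 + 2/7·(m − 3p_1 − 15p_2)/p_1.
Discretionary income = 32 − 3·2 − 15·1 = 11; x_1* = 3 + 2/7·11/2 = 4.5714; x_2* = 15 + 5/7·11/1 = 22.8571.
Expenditure on x_2: 1·22.8571 = 22.8571; share = 0.7143.

share on x_2 = 0.7143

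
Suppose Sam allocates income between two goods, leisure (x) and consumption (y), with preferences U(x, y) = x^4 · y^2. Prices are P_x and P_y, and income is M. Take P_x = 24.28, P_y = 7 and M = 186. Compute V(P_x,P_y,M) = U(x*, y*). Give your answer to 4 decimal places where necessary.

V = 53367.8012

The MRS is 2·y/x. Set MRS = P_x/P_y.
Rearranging, P_y·y = (1/2)·P_x·x. Substituting into the budget gives P_x·x·(1 + (1/2)) = M.
Demand: x*(P_x,P_y,M) = 2/3·M/P_x and y* = 1/3·M/P_y.
At P_x=24.28, P_y=7, M=186: x* = 2/3·186/24.28 = 5.1071, y* = 8.8571.
Utility at the optimum: U(5.1071, 8.8571) = 53367.8012.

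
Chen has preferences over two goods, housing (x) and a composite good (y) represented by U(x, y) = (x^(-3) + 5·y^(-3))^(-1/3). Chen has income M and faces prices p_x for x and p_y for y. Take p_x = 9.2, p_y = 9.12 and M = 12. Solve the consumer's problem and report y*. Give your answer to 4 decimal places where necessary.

MRS = MU_x/MU_y = (1/5)·(y/x)^(4). Set equal to p_x/p_y.
Solve for the ratio: y/x = [5·p_x/p_y]^(0.25).
Substitute y = (y/x)·x into the budget: x* = M/(p_x + p_y·(y/x)).
Numerically y/x = 1.498617, so x* = 12/(9.2 + 9.12·1.498617) = 0.5248 and y* = 1.498617·0.5248 = 0.7864.

y* = 0.7864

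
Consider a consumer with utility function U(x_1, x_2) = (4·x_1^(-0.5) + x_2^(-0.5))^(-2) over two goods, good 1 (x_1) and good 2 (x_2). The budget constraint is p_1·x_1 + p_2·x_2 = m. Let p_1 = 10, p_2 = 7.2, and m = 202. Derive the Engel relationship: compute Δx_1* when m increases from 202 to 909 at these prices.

MRS = MU_x_1/MU_x_2 = 4·(x_2/x_1)^(1.5). Set equal to p_1/p_2.
Hence x_2/x_1 = ((1/4)·p_1/p_2)^(1/(1.5)), i.e. raised to the 2/3 power.
Substitute x_2 = (x_2/x_1)·x_1 into the budget: x_1* = m/(p_1 + p_2·(x_2/x_1)).
Numerically x_2/x_1 = 0.494013, so x_1* = 202/(10 + 7.2·0.494013) = 14.9002.
At m' = 909: x_1* = 67.0508. Change: 67.0508 − 14.9002 = 52.1506.

Δx_1* = 52.1506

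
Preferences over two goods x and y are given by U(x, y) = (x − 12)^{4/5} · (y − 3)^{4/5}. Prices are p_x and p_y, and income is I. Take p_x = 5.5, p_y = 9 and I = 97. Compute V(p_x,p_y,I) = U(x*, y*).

V = 0.1336

MRS = (y−3)/(x−12). Tangency with p_x/p_y gives y−3 = (p_x/p_y)·(x−12).
After buying the subsistence bundle (12, 3), a share 0.5 of the remaining income goes to x: x* = 12 + 0.5·(I − 12p_x − 3p_y)/p_x.
Discretionary income = 97 − 12·5.5 − 3·9 = 4; x* = 12 + 0.5·4/5.5 = 12.3636; y* = 3 + 0.5·4/9 = 3.2222.
Utility at the optimum: U(12.3636, 3.2222) = 0.1336.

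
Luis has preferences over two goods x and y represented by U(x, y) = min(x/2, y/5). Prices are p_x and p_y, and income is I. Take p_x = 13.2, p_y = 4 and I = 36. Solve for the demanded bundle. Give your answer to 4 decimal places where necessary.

With perfect complements, no substitution: consume in ratio x:y = 2:5.
Budget: p_x·x + p_y·(5/2)·x = I, so (2·p_x + 5·p_y)·x = 2·I.
Demand: x*(p_x,p_y,I) = 2·I/(2·p_x + 5·p_y), y* = 5·I/(2·p_x + 5·p_y).
Here 2·13.2 + 5·4 = 46.4, giving x* = 1.5517 and y* = 3.8793.

x* = 1.5517, y* = 3.8793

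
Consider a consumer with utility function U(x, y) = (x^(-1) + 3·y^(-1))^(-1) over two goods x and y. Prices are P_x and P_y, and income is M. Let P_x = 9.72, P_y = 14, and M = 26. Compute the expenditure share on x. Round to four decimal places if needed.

MRS = MU_x/MU_y = (1/3)·(y/x)^(2). Set equal to P_x/P_y.
Hence y/x = (3·P_x/P_y)^(1/(2)), i.e. raised to the 0.5 power.
Substitute y = (y/x)·x into the budget: x* = M/(P_x + P_y·(y/x)).
Numerically y/x = 1.443211, so x* = 26/(9.72 + 14·1.443211) = 0.8688 and y* = 1.443211·0.8688 = 1.2539.
Expenditure on x: 9.72·0.8688 = 8.4451; share = 0.3248.

share on x = 0.3248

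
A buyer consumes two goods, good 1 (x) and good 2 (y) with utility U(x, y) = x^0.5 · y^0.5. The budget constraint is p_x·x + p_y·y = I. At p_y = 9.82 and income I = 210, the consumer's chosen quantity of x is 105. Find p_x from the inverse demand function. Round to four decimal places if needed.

MU_x/MU_y = (0.5·y)/(0.5·x); tangency sets this equal to p_x/p_y.
So 0.5·p_y·y = 0.5·p_x·x; combined with the budget, a share 0.5 of income goes to x.
Demand: x*(p_x,p_y,I) = 0.5·I/p_x and y* = 0.5·I/p_y.
Set x* = 105 in the demand function and solve for p_x: p_x = 1.

p_x = 1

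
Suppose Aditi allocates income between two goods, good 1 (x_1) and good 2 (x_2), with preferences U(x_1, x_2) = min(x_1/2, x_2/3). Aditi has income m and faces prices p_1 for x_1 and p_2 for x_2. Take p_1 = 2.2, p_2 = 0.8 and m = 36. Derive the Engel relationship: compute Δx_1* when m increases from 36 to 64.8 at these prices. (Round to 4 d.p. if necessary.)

With perfect complements, no substitution: consume in ratio x_1:x_2 = 2:3.
Budget: p_1·x_1 + p_2·(3/2)·x_1 = m, so (2·p_1 + 3·p_2)·x_1 = 2·m.
Demand: x_1*(p_1,p_2,m) = 2·m/(2·p_1 + 3·p_2), x_2* = 3·m/(2·p_1 + 3·p_2).
Here 2·2.2 + 3·0.8 = 6.8, giving x_1* = 10.5882.
At m' = 64.8: x_1* = 19.0588. Change: 19.0588 − 10.5882 = 8.4706.

Δx_1* = 8.4706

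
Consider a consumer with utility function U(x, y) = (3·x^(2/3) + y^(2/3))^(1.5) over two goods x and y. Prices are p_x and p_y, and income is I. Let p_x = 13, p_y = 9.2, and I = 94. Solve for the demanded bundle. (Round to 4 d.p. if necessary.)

x* = 6.7329, y* = 0.7036

From the CES first-order condition, 3·(y/x)^(1/3) = p_x/p_y.
Solve for the ratio: y/x = [(1/3)·p_x/p_y]^(3).
With the ratio pinned down, the budget gives x* = I/(p_x + p_y·(y/x)) and y* = (y/x)·x*.
Numerically y/x = 0.104497, so x* = 94/(13 + 9.2·0.104497) = 6.7329 and y* = 0.104497·6.7329 = 0.7036.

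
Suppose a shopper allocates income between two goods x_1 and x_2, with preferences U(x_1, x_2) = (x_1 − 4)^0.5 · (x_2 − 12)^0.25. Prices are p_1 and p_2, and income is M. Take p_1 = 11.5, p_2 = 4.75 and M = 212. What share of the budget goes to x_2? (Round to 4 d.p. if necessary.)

MRS = 2·(x_2−12)/(x_1−4). Tangency with p_1/p_2 gives x_2−12 = (1/2)·(p_1/p_2)·(x_1−4).
After buying the subsistence bundle (4, 12), a share 2/3 of the remaining income goes to x_1: x_1* = 4 + 2/3·(M − 4p_1 − 12p_2)/p_1.
Discretionary income = 212 − 4·11.5 − 12·4.75 = 109; x_1* = 4 + 2/3·109/11.5 = 10.3188; x_2* = 12 + 1/3·109/4.75 = 19.6491.
Expenditure on x_2: 4.75·19.6491 = 93.3333; share = 0.4403.

share on x_2 = 0.4403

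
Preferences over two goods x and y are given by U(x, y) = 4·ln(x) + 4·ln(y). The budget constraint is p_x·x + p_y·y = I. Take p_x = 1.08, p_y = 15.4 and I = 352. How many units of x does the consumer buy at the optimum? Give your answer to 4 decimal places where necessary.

x* = 162.963

MU_x/MU_y = (4·y)/(4·x); tangency sets this equal to p_x/p_y.
Rearranging, p_y·y = p_x·x. Substituting into the budget gives p_x·x·(1 + 1) = I.
Demand: x*(p_x,p_y,I) = 0.5·I/p_x and y* = 0.5·I/p_y.
At p_x=1.08, p_y=15.4, I=352: x* = 0.5·352/1.08 = 162.963.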